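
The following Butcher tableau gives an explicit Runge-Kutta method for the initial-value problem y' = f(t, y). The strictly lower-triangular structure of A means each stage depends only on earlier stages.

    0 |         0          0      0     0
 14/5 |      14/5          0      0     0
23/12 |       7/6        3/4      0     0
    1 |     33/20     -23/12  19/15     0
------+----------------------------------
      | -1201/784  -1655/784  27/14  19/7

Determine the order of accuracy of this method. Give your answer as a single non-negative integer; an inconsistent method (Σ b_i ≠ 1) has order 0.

2

b = (-1201/784, -1655/784, 27/14, 19/7)
c = (0, 14/5, 23/12, 1)
Ac = (0, 0, 21/10, -529/180)
Σ b_i: (-1201/784)·1 + (-1655/784)·1 + 27/14·1 + 19/7·1 = 1 ✓
b·c: (-1655/784)·14/5 + 27/14·23/12 + 19/7·1 = 1/2 ✓
b·c²: (-1655/784)·196/25 + 27/14·529/144 + 19/7·1 = -7561/1120 ≠ 1/3 ⇒ order 2.
b·Ac: 27/14·21/10 + 19/7·(-529/180) = -1237/315 ≠ 1/6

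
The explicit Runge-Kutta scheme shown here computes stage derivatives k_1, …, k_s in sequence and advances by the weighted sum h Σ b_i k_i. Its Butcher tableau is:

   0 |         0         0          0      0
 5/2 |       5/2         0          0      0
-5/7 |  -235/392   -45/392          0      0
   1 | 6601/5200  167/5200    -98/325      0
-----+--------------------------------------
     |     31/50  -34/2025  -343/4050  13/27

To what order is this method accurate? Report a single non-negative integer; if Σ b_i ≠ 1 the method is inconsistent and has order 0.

4

b = (31/50, -34/2025, -343/4050, 13/27)
c = (0, 5/2, -5/7, 1)
Ac = (0, 0, -225/784, 123/416)
Σ b_i: 31/50·1 + (-34/2025)·1 + (-343/4050)·1 + 13/27·1 = 1 ✓
b·c: (-34/2025)·5/2 + (-343/4050)·(-5/7) + 13/27·1 = 1/2 ✓
b·c²: (-34/2025)·25/4 + (-343/4050)·25/49 + 13/27·1 = 1/3 ✓
b·Ac: (-343/4050)·(-225/784) + 13/27·123/416 = 1/6 ✓
b·c³: (-34/2025)·125/8 + (-343/4050)·(-125/343) + 13/27·1 = 1/4 ✓
b·(c∘Ac): (-343/4050)·1125/5488 + 13/27·123/416 = 1/8 ✓
b·Ac²: (-343/4050)·(-1125/1568) + 13/27·3/64 = 1/12 ✓
b·A²c: 13/27·9/104 = 1/24 ✓; 4 stages ⇒ order 4.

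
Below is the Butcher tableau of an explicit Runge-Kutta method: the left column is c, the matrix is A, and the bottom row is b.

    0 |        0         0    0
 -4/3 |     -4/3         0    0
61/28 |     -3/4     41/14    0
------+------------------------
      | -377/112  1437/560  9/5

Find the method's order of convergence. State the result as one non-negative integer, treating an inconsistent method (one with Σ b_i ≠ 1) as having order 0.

b = (-377/112, 1437/560, 9/5)
c = (0, -4/3, 61/28)
Ac = (0, 0, -82/21)
Σ b_i: (-377/112)·1 + 1437/560·1 + 9/5·1 = 1 ✓
b·c: 1437/560·(-4/3) + 9/5·61/28 = 1/2 ✓
b·c²: 1437/560·16/9 + 9/5·3721/784 = 30823/2352 ≠ 1/3 ⇒ order 2.
b·Ac: 9/5·(-82/21) = -246/35 ≠ 1/6

2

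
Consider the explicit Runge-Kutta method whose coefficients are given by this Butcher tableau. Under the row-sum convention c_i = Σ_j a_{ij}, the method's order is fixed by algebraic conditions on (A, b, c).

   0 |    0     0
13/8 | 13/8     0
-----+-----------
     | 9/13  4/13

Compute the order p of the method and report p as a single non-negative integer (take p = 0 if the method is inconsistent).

2

b = (9/13, 4/13)
c = (0, 13/8)
Σ b_i: 9/13·1 + 4/13·1 = 1 ✓
b·c: 4/13·13/8 = 1/2 ✓; 2 stages ⇒ order 2.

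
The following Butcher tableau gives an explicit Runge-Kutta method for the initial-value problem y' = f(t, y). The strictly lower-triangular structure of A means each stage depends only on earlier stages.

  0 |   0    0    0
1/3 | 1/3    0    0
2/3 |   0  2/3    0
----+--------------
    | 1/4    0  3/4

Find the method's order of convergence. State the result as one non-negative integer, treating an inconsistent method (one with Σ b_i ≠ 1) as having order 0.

b = (1/4, 0, 3/4)
c = (0, 1/3, 2/3)
Ac = (0, 0, 2/9)
Σ b_i: 1/4·1 + 3/4·1 = 1 ✓
b·c: 3/4·2/3 = 1/2 ✓
b·c²: 3/4·4/9 = 1/3 ✓
b·Ac: 3/4·2/9 = 1/6 ✓; 3 stages ⇒ order 3.

3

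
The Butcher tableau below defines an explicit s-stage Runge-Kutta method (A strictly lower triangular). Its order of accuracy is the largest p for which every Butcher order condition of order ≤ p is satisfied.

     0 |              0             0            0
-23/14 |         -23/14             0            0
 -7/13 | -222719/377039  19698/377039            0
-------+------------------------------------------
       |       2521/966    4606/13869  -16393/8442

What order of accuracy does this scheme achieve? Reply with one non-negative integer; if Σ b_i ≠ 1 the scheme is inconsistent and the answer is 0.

3

b = (2521/966, 4606/13869, -16393/8442)
c = (0, -23/14, -7/13)
Ac = (0, 0, -1407/16393)
Σ b_i: 2521/966·1 + 4606/13869·1 + (-16393/8442)·1 = 1 ✓
b·c: 4606/13869·(-23/14) + (-16393/8442)·(-7/13) = 1/2 ✓
b·c²: 4606/13869·529/196 + (-16393/8442)·49/169 = 1/3 ✓
b·Ac: (-16393/8442)·(-1407/16393) = 1/6 ✓; 3 stages ⇒ order 3.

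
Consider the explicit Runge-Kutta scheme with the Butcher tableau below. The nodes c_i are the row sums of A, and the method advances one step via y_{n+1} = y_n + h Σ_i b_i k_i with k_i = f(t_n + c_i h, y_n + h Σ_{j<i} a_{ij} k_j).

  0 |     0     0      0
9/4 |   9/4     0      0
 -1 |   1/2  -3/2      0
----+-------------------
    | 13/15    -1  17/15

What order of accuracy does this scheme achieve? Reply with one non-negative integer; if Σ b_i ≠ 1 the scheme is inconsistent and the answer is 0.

1

b = (13/15, -1, 17/15)
c = (0, 9/4, -1)
Ac = (0, 0, -27/8)
Σ b_i: 13/15·1 + (-1)·1 + 17/15·1 = 1 ✓
b·c: (-1)·9/4 + 17/15·(-1) = -203/60 ≠ 1/2 ⇒ order 1.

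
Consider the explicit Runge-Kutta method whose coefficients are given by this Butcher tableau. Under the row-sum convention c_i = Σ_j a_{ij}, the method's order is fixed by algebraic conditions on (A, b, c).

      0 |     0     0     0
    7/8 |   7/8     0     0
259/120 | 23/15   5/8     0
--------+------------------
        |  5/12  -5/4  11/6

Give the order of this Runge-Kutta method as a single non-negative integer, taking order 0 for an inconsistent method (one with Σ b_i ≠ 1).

b = (5/12, -5/4, 11/6)
c = (0, 7/8, 259/120)
Ac = (0, 0, 35/64)
Σ b_i: 5/12·1 + (-5/4)·1 + 11/6·1 = 1 ✓
b·c: (-5/4)·7/8 + 11/6·259/120 = 4123/1440 ≠ 1/2 ⇒ order 1.

1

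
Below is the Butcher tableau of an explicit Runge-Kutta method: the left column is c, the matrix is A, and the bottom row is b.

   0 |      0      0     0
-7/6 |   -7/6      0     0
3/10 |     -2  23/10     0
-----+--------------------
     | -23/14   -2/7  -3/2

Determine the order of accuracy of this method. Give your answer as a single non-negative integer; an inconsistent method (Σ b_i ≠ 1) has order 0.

b = (-23/14, -2/7, -3/2)
c = (0, -7/6, 3/10)
Ac = (0, 0, -161/60)
Σ b_i: (-23/14)·1 + (-2/7)·1 + (-3/2)·1 = -24/7 ≠ 1 ⇒ order 0.

0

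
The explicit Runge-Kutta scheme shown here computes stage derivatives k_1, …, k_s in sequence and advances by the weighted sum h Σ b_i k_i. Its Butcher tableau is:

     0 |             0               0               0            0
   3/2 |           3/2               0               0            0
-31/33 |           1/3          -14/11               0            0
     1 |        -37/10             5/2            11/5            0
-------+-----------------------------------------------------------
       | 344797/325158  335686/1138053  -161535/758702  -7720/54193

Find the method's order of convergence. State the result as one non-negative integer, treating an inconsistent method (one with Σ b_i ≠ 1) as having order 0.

b = (344797/325158, 335686/1138053, -161535/758702, -7720/54193)
c = (0, 3/2, -31/33, 1)
Ac = (0, 0, -21/11, 101/60)
Σ b_i: 344797/325158·1 + 335686/1138053·1 + (-161535/758702)·1 + (-7720/54193)·1 = 1 ✓
b·c: 335686/1138053·3/2 + (-161535/758702)·(-31/33) + (-7720/54193)·1 = 1/2 ✓
b·c²: 335686/1138053·9/4 + (-161535/758702)·961/1089 + (-7720/54193)·1 = 1/3 ✓
b·Ac: (-161535/758702)·(-21/11) + (-7720/54193)·101/60 = 1/6 ✓
b·c³: 335686/1138053·27/8 + (-161535/758702)·(-29791/35937) + (-7720/54193)·1 = 22094609/21460428 ≠ 1/4 ⇒ order 3.
b·(c∘Ac): (-161535/758702)·217/121 + (-7720/54193)·101/60 = -202127/325158 ≠ 1/8
b·Ac²: (-161535/758702)·(-63/22) + (-7720/54193)·29963/3960 = -10047101/21460428 ≠ 1/12
b·A²c: (-7720/54193)·(-21/5) = 32424/54193 ≠ 1/24

3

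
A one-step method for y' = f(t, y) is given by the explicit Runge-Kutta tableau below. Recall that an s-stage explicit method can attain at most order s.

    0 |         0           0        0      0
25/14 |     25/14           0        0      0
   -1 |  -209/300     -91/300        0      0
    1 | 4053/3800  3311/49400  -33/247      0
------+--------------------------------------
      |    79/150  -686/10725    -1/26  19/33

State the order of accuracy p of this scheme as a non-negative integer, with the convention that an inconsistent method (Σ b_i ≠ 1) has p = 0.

b = (79/150, -686/10725, -1/26, 19/33)
c = (0, 25/14, -1, 1)
Ac = (0, 0, -13/24, 77/304)
Σ b_i: 79/150·1 + (-686/10725)·1 + (-1/26)·1 + 19/33·1 = 1 ✓
b·c: (-686/10725)·25/14 + (-1/26)·(-1) + 19/33·1 = 1/2 ✓
b·c²: (-686/10725)·625/196 + (-1/26)·1 + 19/33·1 = 1/3 ✓
b·Ac: (-1/26)·(-13/24) + 19/33·77/304 = 1/6 ✓
b·c³: (-686/10725)·15625/2744 + (-1/26)·(-1) + 19/33·1 = 1/4 ✓
b·(c∘Ac): (-1/26)·13/24 + 19/33·77/304 = 1/8 ✓
b·Ac²: (-1/26)·(-325/336) + 19/33·341/4256 = 1/12 ✓
b·A²c: 19/33·11/152 = 1/24 ✓; 4 stages ⇒ order 4.

4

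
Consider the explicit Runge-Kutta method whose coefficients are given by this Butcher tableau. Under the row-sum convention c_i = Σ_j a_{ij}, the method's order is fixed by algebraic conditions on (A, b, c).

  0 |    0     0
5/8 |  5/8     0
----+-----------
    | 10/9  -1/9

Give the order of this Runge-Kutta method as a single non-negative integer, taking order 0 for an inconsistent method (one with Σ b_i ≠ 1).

b = (10/9, -1/9)
c = (0, 5/8)
Σ b_i: 10/9·1 + (-1/9)·1 = 1 ✓
b·c: (-1/9)·5/8 = -5/72 ≠ 1/2 ⇒ order 1.

1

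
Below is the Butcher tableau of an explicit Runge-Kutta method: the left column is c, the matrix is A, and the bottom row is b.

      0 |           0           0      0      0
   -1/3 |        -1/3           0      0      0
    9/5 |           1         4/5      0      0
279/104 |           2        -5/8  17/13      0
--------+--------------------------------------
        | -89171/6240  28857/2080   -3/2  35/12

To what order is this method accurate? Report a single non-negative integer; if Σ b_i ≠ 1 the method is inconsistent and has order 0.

b = (-89171/6240, 28857/2080, -3/2, 35/12)
c = (0, -1/3, 9/5, 279/104)
Ac = (0, 0, -4/15, 3997/1560)
Σ b_i: (-89171/6240)·1 + 28857/2080·1 + (-3/2)·1 + 35/12·1 = 1 ✓
b·c: 28857/2080·(-1/3) + (-3/2)·9/5 + 35/12·279/104 = 1/2 ✓
b·c²: 28857/2080·1/9 + (-3/2)·81/25 + 35/12·77841/10816 = 57343027/3244800 ≠ 1/3 ⇒ order 2.
b·Ac: (-3/2)·(-4/15) + 35/12·3997/1560 = 147383/18720 ≠ 1/6

2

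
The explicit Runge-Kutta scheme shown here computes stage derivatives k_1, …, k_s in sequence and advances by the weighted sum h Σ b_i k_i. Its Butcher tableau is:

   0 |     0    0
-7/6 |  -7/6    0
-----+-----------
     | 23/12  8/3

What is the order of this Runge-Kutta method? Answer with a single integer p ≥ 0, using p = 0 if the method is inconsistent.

b = (23/12, 8/3)
c = (0, -7/6)
Σ b_i: 23/12·1 + 8/3·1 = 55/12 ≠ 1 ⇒ order 0.

0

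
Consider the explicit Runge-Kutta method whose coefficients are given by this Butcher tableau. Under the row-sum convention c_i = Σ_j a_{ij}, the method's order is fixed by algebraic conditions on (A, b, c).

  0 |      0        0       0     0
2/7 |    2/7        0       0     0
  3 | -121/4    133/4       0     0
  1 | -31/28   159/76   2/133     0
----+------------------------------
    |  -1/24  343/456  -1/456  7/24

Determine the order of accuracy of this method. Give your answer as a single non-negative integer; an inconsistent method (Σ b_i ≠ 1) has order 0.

4

b = (-1/24, 343/456, -1/456, 7/24)
c = (0, 2/7, 3, 1)
Ac = (0, 0, 19/2, 9/14)
Σ b_i: (-1/24)·1 + 343/456·1 + (-1/456)·1 + 7/24·1 = 1 ✓
b·c: 343/456·2/7 + (-1/456)·3 + 7/24·1 = 1/2 ✓
b·c²: 343/456·4/49 + (-1/456)·9 + 7/24·1 = 1/3 ✓
b·Ac: (-1/456)·19/2 + 7/24·9/14 = 1/6 ✓
b·c³: 343/456·8/343 + (-1/456)·27 + 7/24·1 = 1/4 ✓
b·(c∘Ac): (-1/456)·57/2 + 7/24·9/14 = 1/8 ✓
b·Ac²: (-1/456)·19/7 + 7/24·15/49 = 1/12 ✓
b·A²c: 7/24·1/7 = 1/24 ✓; 4 stages ⇒ order 4.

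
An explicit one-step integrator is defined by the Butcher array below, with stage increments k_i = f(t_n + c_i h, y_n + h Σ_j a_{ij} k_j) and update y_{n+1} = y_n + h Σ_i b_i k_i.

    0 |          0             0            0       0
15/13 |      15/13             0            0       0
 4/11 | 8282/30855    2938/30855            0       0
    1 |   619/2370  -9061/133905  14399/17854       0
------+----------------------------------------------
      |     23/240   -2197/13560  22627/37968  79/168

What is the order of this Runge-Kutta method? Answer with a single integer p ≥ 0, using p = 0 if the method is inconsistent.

b = (23/240, -2197/13560, 22627/37968, 79/168)
c = (0, 15/13, 4/11, 1)
Ac = (0, 0, 226/2057, 17/79)
Σ b_i: 23/240·1 + (-2197/13560)·1 + 22627/37968·1 + 79/168·1 = 1 ✓
b·c: (-2197/13560)·15/13 + 22627/37968·4/11 + 79/168·1 = 1/2 ✓
b·c²: (-2197/13560)·225/169 + 22627/37968·16/121 + 79/168·1 = 1/3 ✓
b·Ac: 22627/37968·226/2057 + 79/168·17/79 = 1/6 ✓
b·c³: (-2197/13560)·3375/2197 + 22627/37968·64/1331 + 79/168·1 = 1/4 ✓
b·(c∘Ac): 22627/37968·904/22627 + 79/168·17/79 = 1/8 ✓
b·Ac²: 22627/37968·3390/26741 + 79/168·17/1027 = 1/12 ✓
b·A²c: 79/168·7/79 = 1/24 ✓; 4 stages ⇒ order 4.

4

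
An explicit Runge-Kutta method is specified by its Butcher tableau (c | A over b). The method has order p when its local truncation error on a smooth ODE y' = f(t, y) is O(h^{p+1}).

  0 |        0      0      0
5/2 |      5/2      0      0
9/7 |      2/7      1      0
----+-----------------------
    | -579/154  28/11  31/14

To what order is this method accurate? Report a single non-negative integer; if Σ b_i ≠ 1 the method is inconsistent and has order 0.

1

b = (-579/154, 28/11, 31/14)
c = (0, 5/2, 9/7)
Ac = (0, 0, 5/2)
Σ b_i: (-579/154)·1 + 28/11·1 + 31/14·1 = 1 ✓
b·c: 28/11·5/2 + 31/14·9/7 = 9929/1078 ≠ 1/2 ⇒ order 1.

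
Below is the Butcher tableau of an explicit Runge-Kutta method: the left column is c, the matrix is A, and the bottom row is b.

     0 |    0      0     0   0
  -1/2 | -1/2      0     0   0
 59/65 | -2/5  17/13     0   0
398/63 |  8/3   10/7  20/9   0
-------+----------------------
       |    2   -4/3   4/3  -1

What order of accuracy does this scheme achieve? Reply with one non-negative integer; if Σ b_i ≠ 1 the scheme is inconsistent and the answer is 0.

1

b = (2, -4/3, 4/3, -1)
c = (0, -1/2, 59/65, 398/63)
Ac = (0, 0, -17/26, 1067/819)
Σ b_i: 2·1 + (-4/3)·1 + 4/3·1 + (-1)·1 = 1 ✓
b·c: (-4/3)·(-1/2) + 4/3·59/65 + (-1)·398/63 = -18184/4095 ≠ 1/2 ⇒ order 1.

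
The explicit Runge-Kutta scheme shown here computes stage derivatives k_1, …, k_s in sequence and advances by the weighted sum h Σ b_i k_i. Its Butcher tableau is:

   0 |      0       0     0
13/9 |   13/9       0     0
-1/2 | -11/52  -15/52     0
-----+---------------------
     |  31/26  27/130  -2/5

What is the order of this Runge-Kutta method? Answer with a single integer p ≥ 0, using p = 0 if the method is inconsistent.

b = (31/26, 27/130, -2/5)
c = (0, 13/9, -1/2)
Ac = (0, 0, -5/12)
Σ b_i: 31/26·1 + 27/130·1 + (-2/5)·1 = 1 ✓
b·c: 27/130·13/9 + (-2/5)·(-1/2) = 1/2 ✓
b·c²: 27/130·169/81 + (-2/5)·1/4 = 1/3 ✓
b·Ac: (-2/5)·(-5/12) = 1/6 ✓; 3 stages ⇒ order 3.

3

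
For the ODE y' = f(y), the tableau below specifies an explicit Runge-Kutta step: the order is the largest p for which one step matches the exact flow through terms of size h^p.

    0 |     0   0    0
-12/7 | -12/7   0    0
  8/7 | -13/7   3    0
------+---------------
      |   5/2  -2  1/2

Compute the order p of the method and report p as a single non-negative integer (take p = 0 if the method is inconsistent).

b = (5/2, -2, 1/2)
c = (0, -12/7, 8/7)
Ac = (0, 0, -36/7)
Σ b_i: 5/2·1 + (-2)·1 + 1/2·1 = 1 ✓
b·c: (-2)·(-12/7) + 1/2·8/7 = 4 ≠ 1/2 ⇒ order 1.

1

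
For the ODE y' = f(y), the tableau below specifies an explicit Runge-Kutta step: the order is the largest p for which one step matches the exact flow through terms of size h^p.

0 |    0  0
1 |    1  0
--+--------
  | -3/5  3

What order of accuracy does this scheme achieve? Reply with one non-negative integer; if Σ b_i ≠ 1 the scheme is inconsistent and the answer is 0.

0

b = (-3/5, 3)
c = (0, 1)
Σ b_i: (-3/5)·1 + 3·1 = 12/5 ≠ 1 ⇒ order 0.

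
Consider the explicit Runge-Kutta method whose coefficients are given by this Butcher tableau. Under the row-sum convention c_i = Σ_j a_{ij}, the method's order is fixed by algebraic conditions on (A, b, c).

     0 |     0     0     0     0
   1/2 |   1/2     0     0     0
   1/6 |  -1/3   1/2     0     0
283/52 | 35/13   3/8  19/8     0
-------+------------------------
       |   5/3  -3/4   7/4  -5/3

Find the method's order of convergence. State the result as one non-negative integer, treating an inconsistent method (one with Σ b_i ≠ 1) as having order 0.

b = (5/3, -3/4, 7/4, -5/3)
c = (0, 1/2, 1/6, 283/52)
Ac = (0, 0, 1/4, 7/12)
Σ b_i: 5/3·1 + (-3/4)·1 + 7/4·1 + (-5/3)·1 = 1 ✓
b·c: (-3/4)·1/2 + 7/4·1/6 + (-5/3)·283/52 = -119/13 ≠ 1/2 ⇒ order 1.

1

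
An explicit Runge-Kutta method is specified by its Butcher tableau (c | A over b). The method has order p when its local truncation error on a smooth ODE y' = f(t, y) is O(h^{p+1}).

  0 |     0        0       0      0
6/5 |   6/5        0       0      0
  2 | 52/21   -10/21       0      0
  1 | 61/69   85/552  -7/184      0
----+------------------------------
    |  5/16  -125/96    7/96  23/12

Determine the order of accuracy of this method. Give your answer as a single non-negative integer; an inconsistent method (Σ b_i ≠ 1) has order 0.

4

b = (5/16, -125/96, 7/96, 23/12)
c = (0, 6/5, 2, 1)
Ac = (0, 0, -4/7, 5/46)
Σ b_i: 5/16·1 + (-125/96)·1 + 7/96·1 + 23/12·1 = 1 ✓
b·c: (-125/96)·6/5 + 7/96·2 + 23/12·1 = 1/2 ✓
b·c²: (-125/96)·36/25 + 7/96·4 + 23/12·1 = 1/3 ✓
b·Ac: 7/96·(-4/7) + 23/12·5/46 = 1/6 ✓
b·c³: (-125/96)·216/125 + 7/96·8 + 23/12·1 = 1/4 ✓
b·(c∘Ac): 7/96·(-8/7) + 23/12·5/46 = 1/8 ✓
b·Ac²: 7/96·(-24/35) + 23/12·8/115 = 1/12 ✓
b·A²c: 23/12·1/46 = 1/24 ✓; 4 stages ⇒ order 4.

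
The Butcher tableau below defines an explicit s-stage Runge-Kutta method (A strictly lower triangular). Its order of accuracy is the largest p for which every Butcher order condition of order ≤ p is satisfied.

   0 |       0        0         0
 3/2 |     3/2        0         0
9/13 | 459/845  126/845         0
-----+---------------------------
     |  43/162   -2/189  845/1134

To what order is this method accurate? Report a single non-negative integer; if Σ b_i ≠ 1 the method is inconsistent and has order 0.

3

b = (43/162, -2/189, 845/1134)
c = (0, 3/2, 9/13)
Ac = (0, 0, 189/845)
Σ b_i: 43/162·1 + (-2/189)·1 + 845/1134·1 = 1 ✓
b·c: (-2/189)·3/2 + 845/1134·9/13 = 1/2 ✓
b·c²: (-2/189)·9/4 + 845/1134·81/169 = 1/3 ✓
b·Ac: 845/1134·189/845 = 1/6 ✓; 3 stages ⇒ order 3.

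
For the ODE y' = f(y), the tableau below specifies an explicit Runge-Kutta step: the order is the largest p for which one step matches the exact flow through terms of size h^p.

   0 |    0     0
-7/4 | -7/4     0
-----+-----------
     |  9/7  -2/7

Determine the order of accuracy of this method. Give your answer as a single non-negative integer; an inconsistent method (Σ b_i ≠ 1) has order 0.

2

b = (9/7, -2/7)
c = (0, -7/4)
Σ b_i: 9/7·1 + (-2/7)·1 = 1 ✓
b·c: (-2/7)·(-7/4) = 1/2 ✓; 2 stages ⇒ order 2.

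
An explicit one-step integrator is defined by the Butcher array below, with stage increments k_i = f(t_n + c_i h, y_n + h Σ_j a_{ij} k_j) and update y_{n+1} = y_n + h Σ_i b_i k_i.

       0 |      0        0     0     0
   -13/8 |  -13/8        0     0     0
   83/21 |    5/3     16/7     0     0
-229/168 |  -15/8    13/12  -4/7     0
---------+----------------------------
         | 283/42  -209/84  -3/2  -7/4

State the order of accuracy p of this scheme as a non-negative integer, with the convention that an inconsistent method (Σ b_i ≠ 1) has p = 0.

2

b = (283/42, -209/84, -3/2, -7/4)
c = (0, -13/8, 83/21, -229/168)
Ac = (0, 0, -26/7, -18905/4704)
Σ b_i: 283/42·1 + (-209/84)·1 + (-3/2)·1 + (-7/4)·1 = 1 ✓
b·c: (-209/84)·(-13/8) + (-3/2)·83/21 + (-7/4)·(-229/168) = 1/2 ✓
b·c²: (-209/84)·169/64 + (-3/2)·6889/441 + (-7/4)·52441/28224 = -938551/28224 ≠ 1/3 ⇒ order 2.
b·Ac: (-3/2)·(-26/7) + (-7/4)·(-18905/4704) = 33881/2688 ≠ 1/6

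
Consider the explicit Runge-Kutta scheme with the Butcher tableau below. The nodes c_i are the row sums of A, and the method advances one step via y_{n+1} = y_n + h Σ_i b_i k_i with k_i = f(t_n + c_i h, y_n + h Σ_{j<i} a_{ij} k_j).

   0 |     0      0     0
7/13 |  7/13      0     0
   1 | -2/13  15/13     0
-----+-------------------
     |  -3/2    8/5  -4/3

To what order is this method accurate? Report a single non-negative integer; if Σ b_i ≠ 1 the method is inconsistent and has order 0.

b = (-3/2, 8/5, -4/3)
c = (0, 7/13, 1)
Ac = (0, 0, 105/169)
Σ b_i: (-3/2)·1 + 8/5·1 + (-4/3)·1 = -37/30 ≠ 1 ⇒ order 0.

0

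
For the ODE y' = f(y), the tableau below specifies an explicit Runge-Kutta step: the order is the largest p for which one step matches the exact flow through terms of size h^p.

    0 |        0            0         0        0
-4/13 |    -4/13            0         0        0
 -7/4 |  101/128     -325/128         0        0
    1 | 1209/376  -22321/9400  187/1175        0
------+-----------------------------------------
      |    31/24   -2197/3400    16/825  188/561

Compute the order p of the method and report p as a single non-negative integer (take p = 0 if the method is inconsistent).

b = (31/24, -2197/3400, 16/825, 188/561)
c = (0, -4/13, -7/4, 1)
Ac = (0, 0, 25/32, 85/188)
Σ b_i: 31/24·1 + (-2197/3400)·1 + 16/825·1 + 188/561·1 = 1 ✓
b·c: (-2197/3400)·(-4/13) + 16/825·(-7/4) + 188/561·1 = 1/2 ✓
b·c²: (-2197/3400)·16/169 + 16/825·49/16 + 188/561·1 = 1/3 ✓
b·Ac: 16/825·25/32 + 188/561·85/188 = 1/6 ✓
b·c³: (-2197/3400)·(-64/2197) + 16/825·(-343/64) + 188/561·1 = 1/4 ✓
b·(c∘Ac): 16/825·(-175/128) + 188/561·85/188 = 1/8 ✓
b·Ac²: 16/825·(-25/104) + 188/561·2567/9776 = 1/12 ✓
b·A²c: 188/561·187/1504 = 1/24 ✓; 4 stages ⇒ order 4.

4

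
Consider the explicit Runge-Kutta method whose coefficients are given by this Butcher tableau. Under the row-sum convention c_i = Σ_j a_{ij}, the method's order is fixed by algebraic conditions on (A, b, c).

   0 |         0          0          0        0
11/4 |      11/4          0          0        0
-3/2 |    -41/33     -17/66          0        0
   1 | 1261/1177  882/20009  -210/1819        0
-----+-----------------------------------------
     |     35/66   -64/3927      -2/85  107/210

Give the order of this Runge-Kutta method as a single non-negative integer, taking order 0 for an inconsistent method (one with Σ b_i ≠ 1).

b = (35/66, -64/3927, -2/85, 107/210)
c = (0, 11/4, -3/2, 1)
Ac = (0, 0, -17/24, 63/214)
Σ b_i: 35/66·1 + (-64/3927)·1 + (-2/85)·1 + 107/210·1 = 1 ✓
b·c: (-64/3927)·11/4 + (-2/85)·(-3/2) + 107/210·1 = 1/2 ✓
b·c²: (-64/3927)·121/16 + (-2/85)·9/4 + 107/210·1 = 1/3 ✓
b·Ac: (-2/85)·(-17/24) + 107/210·63/214 = 1/6 ✓
b·c³: (-64/3927)·1331/64 + (-2/85)·(-27/8) + 107/210·1 = 1/4 ✓
b·(c∘Ac): (-2/85)·17/16 + 107/210·63/214 = 1/8 ✓
b·Ac²: (-2/85)·(-187/96) + 107/210·63/856 = 1/12 ✓
b·A²c: 107/210·35/428 = 1/24 ✓; 4 stages ⇒ order 4.

4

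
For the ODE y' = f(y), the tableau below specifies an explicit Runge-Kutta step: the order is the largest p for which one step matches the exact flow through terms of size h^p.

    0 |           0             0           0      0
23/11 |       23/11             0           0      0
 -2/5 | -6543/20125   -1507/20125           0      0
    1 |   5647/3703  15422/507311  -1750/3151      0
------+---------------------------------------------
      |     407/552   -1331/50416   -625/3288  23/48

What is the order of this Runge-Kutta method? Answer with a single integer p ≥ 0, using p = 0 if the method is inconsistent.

4

b = (407/552, -1331/50416, -625/3288, 23/48)
c = (0, 23/11, -2/5, 1)
Ac = (0, 0, -137/875, 2/7)
Σ b_i: 407/552·1 + (-1331/50416)·1 + (-625/3288)·1 + 23/48·1 = 1 ✓
b·c: (-1331/50416)·23/11 + (-625/3288)·(-2/5) + 23/48·1 = 1/2 ✓
b·c²: (-1331/50416)·529/121 + (-625/3288)·4/25 + 23/48·1 = 1/3 ✓
b·Ac: (-625/3288)·(-137/875) + 23/48·2/7 = 1/6 ✓
b·c³: (-1331/50416)·12167/1331 + (-625/3288)·(-8/125) + 23/48·1 = 1/4 ✓
b·(c∘Ac): (-625/3288)·274/4375 + 23/48·2/7 = 1/8 ✓
b·Ac²: (-625/3288)·(-3151/9625) + 23/48·78/1771 = 1/12 ✓
b·A²c: 23/48·2/23 = 1/24 ✓; 4 stages ⇒ order 4.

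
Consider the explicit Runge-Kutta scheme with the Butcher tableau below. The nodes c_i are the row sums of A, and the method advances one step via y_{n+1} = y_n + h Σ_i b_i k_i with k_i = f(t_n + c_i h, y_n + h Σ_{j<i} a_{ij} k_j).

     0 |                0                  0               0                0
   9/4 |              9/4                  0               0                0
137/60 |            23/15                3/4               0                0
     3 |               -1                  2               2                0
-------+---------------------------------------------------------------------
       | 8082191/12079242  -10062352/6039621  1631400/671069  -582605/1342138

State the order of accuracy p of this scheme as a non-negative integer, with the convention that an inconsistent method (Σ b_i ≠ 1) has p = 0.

3

b = (8082191/12079242, -10062352/6039621, 1631400/671069, -582605/1342138)
c = (0, 9/4, 137/60, 3)
Ac = (0, 0, 27/16, 136/15)
Σ b_i: 8082191/12079242·1 + (-10062352/6039621)·1 + 1631400/671069·1 + (-582605/1342138)·1 = 1 ✓
b·c: (-10062352/6039621)·9/4 + 1631400/671069·137/60 + (-582605/1342138)·3 = 1/2 ✓
b·c²: (-10062352/6039621)·81/16 + 1631400/671069·18769/3600 + (-582605/1342138)·9 = 1/3 ✓
b·Ac: 1631400/671069·27/16 + (-582605/1342138)·136/15 = 1/6 ✓
b·c³: (-10062352/6039621)·729/64 + 1631400/671069·2571353/216000 + (-582605/1342138)·27 = -424610623/241584840 ≠ 1/4 ⇒ order 3.
b·(c∘Ac): 1631400/671069·1233/320 + (-582605/1342138)·136/5 = -13099519/5368552 ≠ 1/8
b·Ac²: 1631400/671069·243/64 + (-582605/1342138)·18497/900 = 37315469/120792420 ≠ 1/12
b·A²c: (-582605/1342138)·27/8 = -15730335/10737104 ≠ 1/24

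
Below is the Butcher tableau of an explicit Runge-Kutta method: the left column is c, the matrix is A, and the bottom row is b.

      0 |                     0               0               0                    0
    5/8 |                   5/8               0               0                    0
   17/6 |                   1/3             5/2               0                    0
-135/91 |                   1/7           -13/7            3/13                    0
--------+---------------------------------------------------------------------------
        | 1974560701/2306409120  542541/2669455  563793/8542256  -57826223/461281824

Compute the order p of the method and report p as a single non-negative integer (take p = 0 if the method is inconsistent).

b = (1974560701/2306409120, 542541/2669455, 563793/8542256, -57826223/461281824)
c = (0, 5/8, 17/6, -135/91)
Ac = (0, 0, 25/16, -369/728)
Σ b_i: 1974560701/2306409120·1 + 542541/2669455·1 + 563793/8542256·1 + (-57826223/461281824)·1 = 1 ✓
b·c: 542541/2669455·5/8 + 563793/8542256·17/6 + (-57826223/461281824)·(-135/91) = 1/2 ✓
b·c²: 542541/2669455·25/64 + 563793/8542256·289/36 + (-57826223/461281824)·18225/8281 = 1/3 ✓
b·Ac: 563793/8542256·25/16 + (-57826223/461281824)·(-369/728) = 1/6 ✓
b·c³: 542541/2669455·125/512 + 563793/8542256·4913/216 + (-57826223/461281824)·(-2460375/753571) = 438822474067/223875445248 ≠ 1/4 ⇒ order 3.
b·(c∘Ac): 563793/8542256·425/96 + (-57826223/461281824)·49815/66248 = 54103405/273352192 ≠ 1/8
b·Ac²: 563793/8542256·125/128 + (-57826223/461281824)·19693/17472 = -1701392951/22141527552 ≠ 1/12
b·A²c: (-57826223/461281824)·75/208 = -111204275/2460169728 ≠ 1/24

3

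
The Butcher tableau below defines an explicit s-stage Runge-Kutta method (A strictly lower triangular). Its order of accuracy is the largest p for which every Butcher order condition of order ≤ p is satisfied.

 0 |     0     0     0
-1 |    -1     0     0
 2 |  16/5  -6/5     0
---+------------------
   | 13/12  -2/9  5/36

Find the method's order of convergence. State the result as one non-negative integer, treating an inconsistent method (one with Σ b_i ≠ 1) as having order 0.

b = (13/12, -2/9, 5/36)
c = (0, -1, 2)
Ac = (0, 0, 6/5)
Σ b_i: 13/12·1 + (-2/9)·1 + 5/36·1 = 1 ✓
b·c: (-2/9)·(-1) + 5/36·2 = 1/2 ✓
b·c²: (-2/9)·1 + 5/36·4 = 1/3 ✓
b·Ac: 5/36·6/5 = 1/6 ✓; 3 stages ⇒ order 3.

3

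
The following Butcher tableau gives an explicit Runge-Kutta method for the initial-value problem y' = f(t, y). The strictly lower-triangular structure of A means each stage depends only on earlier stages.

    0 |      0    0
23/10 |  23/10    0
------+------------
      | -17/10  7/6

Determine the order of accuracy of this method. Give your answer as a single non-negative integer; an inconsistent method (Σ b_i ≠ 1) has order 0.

b = (-17/10, 7/6)
c = (0, 23/10)
Σ b_i: (-17/10)·1 + 7/6·1 = -8/15 ≠ 1 ⇒ order 0.

0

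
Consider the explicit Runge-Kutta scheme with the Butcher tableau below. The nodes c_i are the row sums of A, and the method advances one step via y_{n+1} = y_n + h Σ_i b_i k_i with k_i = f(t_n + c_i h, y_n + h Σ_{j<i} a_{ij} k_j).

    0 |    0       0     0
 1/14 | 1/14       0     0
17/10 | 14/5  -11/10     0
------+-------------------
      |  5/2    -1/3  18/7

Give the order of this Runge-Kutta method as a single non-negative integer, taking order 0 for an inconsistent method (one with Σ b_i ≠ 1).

b = (5/2, -1/3, 18/7)
c = (0, 1/14, 17/10)
Ac = (0, 0, -11/140)
Σ b_i: 5/2·1 + (-1/3)·1 + 18/7·1 = 199/42 ≠ 1 ⇒ order 0.

0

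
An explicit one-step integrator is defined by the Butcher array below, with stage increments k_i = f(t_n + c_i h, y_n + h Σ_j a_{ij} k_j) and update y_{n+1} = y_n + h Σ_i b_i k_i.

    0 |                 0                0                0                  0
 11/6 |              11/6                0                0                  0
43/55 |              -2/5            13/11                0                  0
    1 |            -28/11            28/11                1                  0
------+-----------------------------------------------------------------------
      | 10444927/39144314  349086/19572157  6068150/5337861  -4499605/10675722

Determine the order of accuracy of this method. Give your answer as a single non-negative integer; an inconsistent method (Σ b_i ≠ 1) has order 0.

b = (10444927/39144314, 349086/19572157, 6068150/5337861, -4499605/10675722)
c = (0, 11/6, 43/55, 1)
Ac = (0, 0, 13/6, 899/165)
Σ b_i: 10444927/39144314·1 + 349086/19572157·1 + 6068150/5337861·1 + (-4499605/10675722)·1 = 1 ✓
b·c: 349086/19572157·11/6 + 6068150/5337861·43/55 + (-4499605/10675722)·1 = 1/2 ✓
b·c²: 349086/19572157·121/36 + 6068150/5337861·1849/3025 + (-4499605/10675722)·1 = 1/3 ✓
b·Ac: 6068150/5337861·13/6 + (-4499605/10675722)·899/165 = 1/6 ✓
b·c³: 349086/19572157·1331/216 + 6068150/5337861·79507/166375 + (-4499605/10675722)·1 = 816217409/3522988260 ≠ 1/4 ⇒ order 3.
b·(c∘Ac): 6068150/5337861·559/330 + (-4499605/10675722)·899/165 = -1319291/3558574 ≠ 1/8
b·Ac²: 6068150/5337861·143/36 + (-4499605/10675722)·249566/27225 = 127620587/195721570 ≠ 1/12
b·A²c: (-4499605/10675722)·13/6 = -58494865/64054332 ≠ 1/24

3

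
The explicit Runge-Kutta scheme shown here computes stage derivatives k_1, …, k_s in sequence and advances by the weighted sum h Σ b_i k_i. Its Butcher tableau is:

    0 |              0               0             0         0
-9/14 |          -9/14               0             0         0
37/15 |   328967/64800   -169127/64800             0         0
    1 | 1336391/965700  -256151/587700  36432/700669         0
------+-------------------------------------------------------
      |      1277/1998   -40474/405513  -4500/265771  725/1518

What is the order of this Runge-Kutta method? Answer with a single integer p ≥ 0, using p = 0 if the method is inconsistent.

b = (1277/1998, -40474/405513, -4500/265771, 725/1518)
c = (0, -9/14, 37/15, 1)
Ac = (0, 0, 24161/14400, 2369/5800)
Σ b_i: 1277/1998·1 + (-40474/405513)·1 + (-4500/265771)·1 + 725/1518·1 = 1 ✓
b·c: (-40474/405513)·(-9/14) + (-4500/265771)·37/15 + 725/1518·1 = 1/2 ✓
b·c²: (-40474/405513)·81/196 + (-4500/265771)·1369/225 + 725/1518·1 = 1/3 ✓
b·Ac: (-4500/265771)·24161/14400 + 725/1518·2369/5800 = 1/6 ✓
b·c³: (-40474/405513)·(-729/2744) + (-4500/265771)·50653/3375 + 725/1518·1 = 1/4 ✓
b·(c∘Ac): (-4500/265771)·893957/216000 + 725/1518·2369/5800 = 1/8 ✓
b·Ac²: (-4500/265771)·(-24161/22400) + 725/1518·11063/81200 = 1/12 ✓
b·A²c: 725/1518·253/2900 = 1/24 ✓; 4 stages ⇒ order 4.

4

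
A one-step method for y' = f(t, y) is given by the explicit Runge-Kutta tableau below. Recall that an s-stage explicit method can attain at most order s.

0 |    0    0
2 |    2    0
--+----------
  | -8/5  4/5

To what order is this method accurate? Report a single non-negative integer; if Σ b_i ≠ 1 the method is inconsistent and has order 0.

0

b = (-8/5, 4/5)
c = (0, 2)
Σ b_i: (-8/5)·1 + 4/5·1 = -4/5 ≠ 1 ⇒ order 0.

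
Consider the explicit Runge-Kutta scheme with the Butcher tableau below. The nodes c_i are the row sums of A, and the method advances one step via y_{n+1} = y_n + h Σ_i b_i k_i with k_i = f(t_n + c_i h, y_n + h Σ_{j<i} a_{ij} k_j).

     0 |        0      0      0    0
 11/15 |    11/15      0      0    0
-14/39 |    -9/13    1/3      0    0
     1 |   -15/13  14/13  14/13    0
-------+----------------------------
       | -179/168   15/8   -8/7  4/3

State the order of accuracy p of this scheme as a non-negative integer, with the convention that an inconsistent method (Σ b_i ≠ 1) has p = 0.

b = (-179/168, 15/8, -8/7, 4/3)
c = (0, 11/15, -14/39, 1)
Ac = (0, 0, 11/45, 1022/2535)
Σ b_i: (-179/168)·1 + 15/8·1 + (-8/7)·1 + 4/3·1 = 1 ✓
b·c: 15/8·11/15 + (-8/7)·(-14/39) + 4/3·1 = 973/312 ≠ 1/2 ⇒ order 1.

1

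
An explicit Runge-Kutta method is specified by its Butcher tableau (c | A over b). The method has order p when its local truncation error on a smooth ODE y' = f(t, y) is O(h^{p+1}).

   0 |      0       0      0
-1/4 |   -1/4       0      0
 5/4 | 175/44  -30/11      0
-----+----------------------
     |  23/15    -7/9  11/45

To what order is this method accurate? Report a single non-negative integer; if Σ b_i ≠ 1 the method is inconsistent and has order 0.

b = (23/15, -7/9, 11/45)
c = (0, -1/4, 5/4)
Ac = (0, 0, 15/22)
Σ b_i: 23/15·1 + (-7/9)·1 + 11/45·1 = 1 ✓
b·c: (-7/9)·(-1/4) + 11/45·5/4 = 1/2 ✓
b·c²: (-7/9)·1/16 + 11/45·25/16 = 1/3 ✓
b·Ac: 11/45·15/22 = 1/6 ✓; 3 stages ⇒ order 3.

3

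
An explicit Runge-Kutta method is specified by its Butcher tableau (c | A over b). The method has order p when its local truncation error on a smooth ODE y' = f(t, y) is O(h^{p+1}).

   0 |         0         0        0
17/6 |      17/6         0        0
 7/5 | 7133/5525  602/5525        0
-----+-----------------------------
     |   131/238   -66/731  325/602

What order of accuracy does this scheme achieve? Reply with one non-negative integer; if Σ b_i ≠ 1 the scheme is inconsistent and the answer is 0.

3

b = (131/238, -66/731, 325/602)
c = (0, 17/6, 7/5)
Ac = (0, 0, 301/975)
Σ b_i: 131/238·1 + (-66/731)·1 + 325/602·1 = 1 ✓
b·c: (-66/731)·17/6 + 325/602·7/5 = 1/2 ✓
b·c²: (-66/731)·289/36 + 325/602·49/25 = 1/3 ✓
b·Ac: 325/602·301/975 = 1/6 ✓; 3 stages ⇒ order 3.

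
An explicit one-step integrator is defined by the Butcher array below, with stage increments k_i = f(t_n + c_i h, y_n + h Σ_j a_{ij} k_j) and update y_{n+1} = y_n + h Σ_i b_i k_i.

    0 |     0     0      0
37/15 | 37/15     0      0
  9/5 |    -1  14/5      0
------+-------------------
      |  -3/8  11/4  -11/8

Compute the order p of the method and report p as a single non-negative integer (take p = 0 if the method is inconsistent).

1

b = (-3/8, 11/4, -11/8)
c = (0, 37/15, 9/5)
Ac = (0, 0, 518/75)
Σ b_i: (-3/8)·1 + 11/4·1 + (-11/8)·1 = 1 ✓
b·c: 11/4·37/15 + (-11/8)·9/5 = 517/120 ≠ 1/2 ⇒ order 1.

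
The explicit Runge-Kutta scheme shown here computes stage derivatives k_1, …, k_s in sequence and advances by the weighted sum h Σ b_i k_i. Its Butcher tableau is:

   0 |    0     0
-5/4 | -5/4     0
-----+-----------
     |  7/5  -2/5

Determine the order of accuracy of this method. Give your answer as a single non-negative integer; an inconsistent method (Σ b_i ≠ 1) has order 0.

2

b = (7/5, -2/5)
c = (0, -5/4)
Σ b_i: 7/5·1 + (-2/5)·1 = 1 ✓
b·c: (-2/5)·(-5/4) = 1/2 ✓; 2 stages ⇒ order 2.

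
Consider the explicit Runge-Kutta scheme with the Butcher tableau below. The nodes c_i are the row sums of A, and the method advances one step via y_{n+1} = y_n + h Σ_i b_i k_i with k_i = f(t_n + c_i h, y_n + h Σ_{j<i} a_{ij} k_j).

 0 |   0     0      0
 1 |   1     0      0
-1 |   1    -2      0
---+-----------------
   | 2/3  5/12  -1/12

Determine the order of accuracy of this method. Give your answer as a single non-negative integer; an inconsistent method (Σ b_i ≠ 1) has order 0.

3

b = (2/3, 5/12, -1/12)
c = (0, 1, -1)
Ac = (0, 0, -2)
Σ b_i: 2/3·1 + 5/12·1 + (-1/12)·1 = 1 ✓
b·c: 5/12·1 + (-1/12)·(-1) = 1/2 ✓
b·c²: 5/12·1 + (-1/12)·1 = 1/3 ✓
b·Ac: (-1/12)·(-2) = 1/6 ✓; 3 stages ⇒ order 3.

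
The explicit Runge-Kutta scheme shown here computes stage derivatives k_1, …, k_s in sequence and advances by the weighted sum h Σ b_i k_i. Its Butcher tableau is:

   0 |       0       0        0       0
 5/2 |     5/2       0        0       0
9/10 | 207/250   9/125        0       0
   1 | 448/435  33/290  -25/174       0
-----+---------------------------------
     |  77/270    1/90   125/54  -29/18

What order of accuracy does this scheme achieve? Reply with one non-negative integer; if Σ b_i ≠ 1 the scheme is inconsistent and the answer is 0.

4

b = (77/270, 1/90, 125/54, -29/18)
c = (0, 5/2, 9/10, 1)
Ac = (0, 0, 9/50, 9/58)
Σ b_i: 77/270·1 + 1/90·1 + 125/54·1 + (-29/18)·1 = 1 ✓
b·c: 1/90·5/2 + 125/54·9/10 + (-29/18)·1 = 1/2 ✓
b·c²: 1/90·25/4 + 125/54·81/100 + (-29/18)·1 = 1/3 ✓
b·Ac: 125/54·9/50 + (-29/18)·9/58 = 1/6 ✓
b·c³: 1/90·125/8 + 125/54·729/1000 + (-29/18)·1 = 1/4 ✓
b·(c∘Ac): 125/54·81/500 + (-29/18)·9/58 = 1/8 ✓
b·Ac²: 125/54·9/20 + (-29/18)·69/116 = 1/12 ✓
b·A²c: (-29/18)·(-3/116) = 1/24 ✓; 4 stages ⇒ order 4.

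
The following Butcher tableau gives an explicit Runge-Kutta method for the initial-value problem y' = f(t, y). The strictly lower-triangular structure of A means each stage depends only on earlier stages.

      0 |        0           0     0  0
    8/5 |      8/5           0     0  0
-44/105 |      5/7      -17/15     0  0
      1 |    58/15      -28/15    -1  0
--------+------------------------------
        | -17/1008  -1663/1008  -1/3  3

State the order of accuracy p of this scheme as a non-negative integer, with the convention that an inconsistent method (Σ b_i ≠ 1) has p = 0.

2

b = (-17/1008, -1663/1008, -1/3, 3)
c = (0, 8/5, -44/105, 1)
Ac = (0, 0, -136/75, -1348/525)
Σ b_i: (-17/1008)·1 + (-1663/1008)·1 + (-1/3)·1 + 3·1 = 1 ✓
b·c: (-1663/1008)·8/5 + (-1/3)·(-44/105) + 3·1 = 1/2 ✓
b·c²: (-1663/1008)·64/25 + (-1/3)·1936/11025 + 3·1 = -42403/33075 ≠ 1/3 ⇒ order 2.
b·Ac: (-1/3)·(-136/75) + 3·(-1348/525) = -2236/315 ≠ 1/6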